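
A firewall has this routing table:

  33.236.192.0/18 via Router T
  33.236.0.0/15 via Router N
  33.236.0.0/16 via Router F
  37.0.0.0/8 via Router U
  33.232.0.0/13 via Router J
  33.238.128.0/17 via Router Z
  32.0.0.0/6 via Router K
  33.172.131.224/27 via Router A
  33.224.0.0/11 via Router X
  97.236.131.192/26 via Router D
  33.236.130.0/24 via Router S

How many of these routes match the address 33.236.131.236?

Prefixes containing 33.236.131.236:
  32.0.0.0/6 (32.0.0.0 - 35.255.255.255)
  33.224.0.0/11 (33.224.0.0 - 33.255.255.255)
  33.232.0.0/13 (33.232.0.0 - 33.239.255.255)
  33.236.0.0/15 (33.236.0.0 - 33.237.255.255)
  33.236.0.0/16 (33.236.0.0 - 33.236.255.255)
Total matching entries: 5.

5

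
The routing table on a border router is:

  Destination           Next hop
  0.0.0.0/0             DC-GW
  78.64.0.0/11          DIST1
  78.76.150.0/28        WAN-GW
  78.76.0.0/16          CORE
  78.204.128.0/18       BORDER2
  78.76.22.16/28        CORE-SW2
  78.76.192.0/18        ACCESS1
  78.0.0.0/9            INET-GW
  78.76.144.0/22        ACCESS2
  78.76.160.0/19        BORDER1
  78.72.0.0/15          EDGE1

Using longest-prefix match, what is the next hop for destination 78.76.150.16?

Routes whose prefix contains 78.76.150.16:
  0.0.0.0/0 (default, matches everything) -> DC-GW
  78.0.0.0/9 (78.0.0.0 - 78.127.255.255) -> INET-GW
  78.64.0.0/11 (78.64.0.0 - 78.95.255.255) -> DIST1
  78.76.0.0/16 (78.76.0.0 - 78.76.255.255) -> CORE
More-specific entries that do NOT match:
  78.76.150.0/28 (78.76.150.0 - 78.76.150.15) does not contain 78.76.150.16
  78.76.22.16/28 (78.76.22.16 - 78.76.22.31) does not contain 78.76.150.16
  78.76.144.0/22 (78.76.144.0 - 78.76.147.255) does not contain 78.76.150.16
  78.76.160.0/19 (78.76.160.0 - 78.76.191.255) does not contain 78.76.150.16
  78.204.128.0/18 (78.204.128.0 - 78.204.191.255) does not contain 78.76.150.16
  78.76.192.0/18 (78.76.192.0 - 78.76.255.255) does not contain 78.76.150.16
Longest matching prefix is /16 -> next hop CORE.

CORE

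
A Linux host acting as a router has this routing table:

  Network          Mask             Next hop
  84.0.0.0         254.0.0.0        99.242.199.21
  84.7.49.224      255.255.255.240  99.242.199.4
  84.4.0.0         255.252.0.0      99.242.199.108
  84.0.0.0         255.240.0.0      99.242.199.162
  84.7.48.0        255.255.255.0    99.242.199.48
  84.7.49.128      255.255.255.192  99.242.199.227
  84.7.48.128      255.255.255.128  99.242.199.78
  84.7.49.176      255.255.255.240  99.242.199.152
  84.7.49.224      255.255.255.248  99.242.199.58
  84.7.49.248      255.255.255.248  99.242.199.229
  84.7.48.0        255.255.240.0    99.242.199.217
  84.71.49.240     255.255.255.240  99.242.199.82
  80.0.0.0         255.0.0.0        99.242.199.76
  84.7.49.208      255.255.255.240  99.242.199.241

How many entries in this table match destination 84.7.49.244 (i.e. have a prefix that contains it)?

Prefixes containing 84.7.49.244:
  84.0.0.0/7 (84.0.0.0 - 85.255.255.255)
  84.0.0.0/12 (84.0.0.0 - 84.15.255.255)
  84.4.0.0/14 (84.4.0.0 - 84.7.255.255)
  84.7.48.0/20 (84.7.48.0 - 84.7.63.255)
Total matching entries: 4.

4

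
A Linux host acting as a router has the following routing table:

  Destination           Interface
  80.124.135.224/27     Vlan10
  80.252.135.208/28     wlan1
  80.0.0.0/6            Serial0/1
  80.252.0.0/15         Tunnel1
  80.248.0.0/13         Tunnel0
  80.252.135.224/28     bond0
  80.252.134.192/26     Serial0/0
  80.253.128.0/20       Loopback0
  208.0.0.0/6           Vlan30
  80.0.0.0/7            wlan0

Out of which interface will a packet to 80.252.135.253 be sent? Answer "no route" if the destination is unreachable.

Tunnel1

Routes whose prefix contains 80.252.135.253:
  80.0.0.0/6 (80.0.0.0 - 83.255.255.255) -> Serial0/1
  80.0.0.0/7 (80.0.0.0 - 81.255.255.255) -> wlan0
  80.248.0.0/13 (80.248.0.0 - 80.255.255.255) -> Tunnel0
  80.252.0.0/15 (80.252.0.0 - 80.253.255.255) -> Tunnel1
More-specific entries that do NOT match:
  80.252.135.208/28 (80.252.135.208 - 80.252.135.223) does not contain 80.252.135.253
  80.252.135.224/28 (80.252.135.224 - 80.252.135.239) does not contain 80.252.135.253
  80.124.135.224/27 (80.124.135.224 - 80.124.135.255) does not contain 80.252.135.253
  80.252.134.192/26 (80.252.134.192 - 80.252.134.255) does not contain 80.252.135.253
  80.253.128.0/20 (80.253.128.0 - 80.253.143.255) does not contain 80.252.135.253
Longest matching prefix is /15 -> interface Tunnel1.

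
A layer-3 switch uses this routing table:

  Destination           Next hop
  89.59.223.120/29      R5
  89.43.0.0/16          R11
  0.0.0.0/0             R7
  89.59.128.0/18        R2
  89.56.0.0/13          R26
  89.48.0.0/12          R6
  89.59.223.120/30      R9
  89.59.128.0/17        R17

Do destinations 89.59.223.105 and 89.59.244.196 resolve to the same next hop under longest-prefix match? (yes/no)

89.59.223.105: longest match 89.59.128.0/17 -> R17
89.59.244.196: longest match 89.59.128.0/17 -> R17

yes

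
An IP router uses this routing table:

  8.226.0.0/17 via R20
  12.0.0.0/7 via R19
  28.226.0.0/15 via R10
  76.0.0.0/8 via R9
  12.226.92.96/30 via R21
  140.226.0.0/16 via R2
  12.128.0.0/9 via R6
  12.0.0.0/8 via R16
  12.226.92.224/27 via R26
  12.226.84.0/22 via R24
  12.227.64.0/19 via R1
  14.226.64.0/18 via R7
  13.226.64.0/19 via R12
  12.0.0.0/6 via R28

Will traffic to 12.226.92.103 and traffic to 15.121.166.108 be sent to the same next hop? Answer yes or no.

no

12.226.92.103: longest match 12.128.0.0/9 -> R6
15.121.166.108: longest match 12.0.0.0/6 -> R28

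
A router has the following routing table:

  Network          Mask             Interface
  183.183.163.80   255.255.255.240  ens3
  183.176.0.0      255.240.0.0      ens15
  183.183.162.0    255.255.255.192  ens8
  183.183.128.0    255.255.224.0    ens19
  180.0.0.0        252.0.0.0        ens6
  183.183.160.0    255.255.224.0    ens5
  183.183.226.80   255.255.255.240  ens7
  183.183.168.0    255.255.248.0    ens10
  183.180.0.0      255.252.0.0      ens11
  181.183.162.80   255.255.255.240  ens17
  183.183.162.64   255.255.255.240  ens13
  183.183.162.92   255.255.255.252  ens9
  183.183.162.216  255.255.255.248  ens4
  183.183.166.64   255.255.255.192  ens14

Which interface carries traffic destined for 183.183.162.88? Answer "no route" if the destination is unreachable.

Routes whose prefix contains 183.183.162.88:
  180.0.0.0/6 (180.0.0.0 - 183.255.255.255) -> ens6
  183.176.0.0/12 (183.176.0.0 - 183.191.255.255) -> ens15
  183.180.0.0/14 (183.180.0.0 - 183.183.255.255) -> ens11
  183.183.160.0/19 (183.183.160.0 - 183.183.191.255) -> ens5
More-specific entries that do NOT match:
  183.183.162.92/30 (183.183.162.92 - 183.183.162.95) does not contain 183.183.162.88
  183.183.162.216/29 (183.183.162.216 - 183.183.162.223) does not contain 183.183.162.88
  183.183.163.80/28 (183.183.163.80 - 183.183.163.95) does not contain 183.183.162.88
  183.183.226.80/28 (183.183.226.80 - 183.183.226.95) does not contain 183.183.162.88
  181.183.162.80/28 (181.183.162.80 - 181.183.162.95) does not contain 183.183.162.88
  183.183.162.64/28 (183.183.162.64 - 183.183.162.79) does not contain 183.183.162.88
  183.183.162.0/26 (183.183.162.0 - 183.183.162.63) does not contain 183.183.162.88
  183.183.166.64/26 (183.183.166.64 - 183.183.166.127) does not contain 183.183.162.88
  183.183.168.0/21 (183.183.168.0 - 183.183.175.255) does not contain 183.183.162.88
Longest matching prefix is /19 -> interface ens5.

ens5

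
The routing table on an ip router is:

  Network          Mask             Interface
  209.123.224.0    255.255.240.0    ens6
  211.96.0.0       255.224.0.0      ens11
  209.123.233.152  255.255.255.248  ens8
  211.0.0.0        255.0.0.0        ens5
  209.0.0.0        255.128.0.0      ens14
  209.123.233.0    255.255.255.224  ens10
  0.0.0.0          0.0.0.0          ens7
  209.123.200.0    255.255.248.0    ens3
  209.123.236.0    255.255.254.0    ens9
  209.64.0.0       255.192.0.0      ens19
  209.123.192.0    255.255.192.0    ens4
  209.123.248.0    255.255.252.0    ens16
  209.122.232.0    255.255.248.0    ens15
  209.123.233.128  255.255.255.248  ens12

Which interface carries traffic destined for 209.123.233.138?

Routes whose prefix contains 209.123.233.138:
  0.0.0.0/0 (default, matches everything) -> ens7
  209.0.0.0/9 (209.0.0.0 - 209.127.255.255) -> ens14
  209.64.0.0/10 (209.64.0.0 - 209.127.255.255) -> ens19
  209.123.192.0/18 (209.123.192.0 - 209.123.255.255) -> ens4
  209.123.224.0/20 (209.123.224.0 - 209.123.239.255) -> ens6
More-specific entries that do NOT match:
  209.123.233.152/29 (209.123.233.152 - 209.123.233.159) does not contain 209.123.233.138
  209.123.233.128/29 (209.123.233.128 - 209.123.233.135) does not contain 209.123.233.138
  209.123.233.0/27 (209.123.233.0 - 209.123.233.31) does not contain 209.123.233.138
  209.123.236.0/23 (209.123.236.0 - 209.123.237.255) does not contain 209.123.233.138
  209.123.248.0/22 (209.123.248.0 - 209.123.251.255) does not contain 209.123.233.138
  209.123.200.0/21 (209.123.200.0 - 209.123.207.255) does not contain 209.123.233.138
  209.122.232.0/21 (209.122.232.0 - 209.122.239.255) does not contain 209.123.233.138
Longest matching prefix is /20 -> interface ens6.

ens6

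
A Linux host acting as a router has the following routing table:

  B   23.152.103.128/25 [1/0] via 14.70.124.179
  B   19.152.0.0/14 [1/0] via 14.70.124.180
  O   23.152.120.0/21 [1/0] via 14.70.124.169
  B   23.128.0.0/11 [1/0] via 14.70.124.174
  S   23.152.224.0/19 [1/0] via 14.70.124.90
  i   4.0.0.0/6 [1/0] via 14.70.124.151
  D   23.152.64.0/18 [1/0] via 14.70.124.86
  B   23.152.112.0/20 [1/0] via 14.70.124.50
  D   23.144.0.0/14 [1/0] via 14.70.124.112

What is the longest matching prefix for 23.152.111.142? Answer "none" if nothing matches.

23.152.64.0/18

Entries matching 23.152.111.142:
  23.128.0.0/11 (23.128.0.0 - 23.159.255.255)
  23.152.64.0/18 (23.152.64.0 - 23.152.127.255)
Most specific is 23.152.64.0/18.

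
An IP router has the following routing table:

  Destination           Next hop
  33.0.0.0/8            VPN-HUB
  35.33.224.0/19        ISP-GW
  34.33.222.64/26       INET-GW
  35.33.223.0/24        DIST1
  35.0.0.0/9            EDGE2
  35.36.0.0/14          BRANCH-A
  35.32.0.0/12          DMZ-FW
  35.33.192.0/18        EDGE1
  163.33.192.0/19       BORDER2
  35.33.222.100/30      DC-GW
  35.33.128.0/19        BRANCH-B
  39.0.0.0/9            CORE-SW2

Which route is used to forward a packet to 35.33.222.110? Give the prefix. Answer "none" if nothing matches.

Entries matching 35.33.222.110:
  35.0.0.0/9 (35.0.0.0 - 35.127.255.255)
  35.32.0.0/12 (35.32.0.0 - 35.47.255.255)
  35.33.192.0/18 (35.33.192.0 - 35.33.255.255)
Most specific is 35.33.192.0/18.

35.33.192.0/18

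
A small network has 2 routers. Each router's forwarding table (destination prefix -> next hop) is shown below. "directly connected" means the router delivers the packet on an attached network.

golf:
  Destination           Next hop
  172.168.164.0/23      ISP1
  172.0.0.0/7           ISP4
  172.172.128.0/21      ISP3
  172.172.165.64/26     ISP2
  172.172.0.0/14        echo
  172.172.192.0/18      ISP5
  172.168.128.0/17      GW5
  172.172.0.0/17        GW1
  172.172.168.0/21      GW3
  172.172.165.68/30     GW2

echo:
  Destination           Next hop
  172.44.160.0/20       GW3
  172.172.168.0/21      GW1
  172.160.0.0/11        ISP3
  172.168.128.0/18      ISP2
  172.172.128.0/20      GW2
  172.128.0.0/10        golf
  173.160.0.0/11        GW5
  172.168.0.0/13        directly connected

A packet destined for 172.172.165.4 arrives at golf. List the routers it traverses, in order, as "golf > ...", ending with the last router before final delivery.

At golf: longest match for 172.172.165.4 is 172.172.0.0/14 -> echo
At echo: longest match for 172.172.165.4 is 172.168.0.0/13 -> directly connected

golf > echo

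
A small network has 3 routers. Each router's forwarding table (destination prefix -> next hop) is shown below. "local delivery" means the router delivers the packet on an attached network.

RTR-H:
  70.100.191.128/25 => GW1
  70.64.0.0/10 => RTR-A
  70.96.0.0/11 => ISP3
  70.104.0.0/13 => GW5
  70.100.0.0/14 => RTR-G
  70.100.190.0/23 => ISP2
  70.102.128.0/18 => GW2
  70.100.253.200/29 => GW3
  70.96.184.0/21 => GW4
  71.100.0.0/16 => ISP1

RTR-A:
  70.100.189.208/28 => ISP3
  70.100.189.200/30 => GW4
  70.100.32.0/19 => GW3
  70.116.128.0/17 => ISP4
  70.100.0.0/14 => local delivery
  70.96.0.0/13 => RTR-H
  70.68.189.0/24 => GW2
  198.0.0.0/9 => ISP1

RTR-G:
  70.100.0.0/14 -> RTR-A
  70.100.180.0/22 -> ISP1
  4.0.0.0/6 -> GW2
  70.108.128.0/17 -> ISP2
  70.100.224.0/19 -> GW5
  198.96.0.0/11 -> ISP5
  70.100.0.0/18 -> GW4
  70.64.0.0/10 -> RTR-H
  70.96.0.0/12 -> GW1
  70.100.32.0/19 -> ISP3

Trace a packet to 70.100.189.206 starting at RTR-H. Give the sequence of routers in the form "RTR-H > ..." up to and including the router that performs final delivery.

At RTR-H: longest match for 70.100.189.206 is 70.100.0.0/14 -> RTR-G
At RTR-G: longest match for 70.100.189.206 is 70.100.0.0/14 -> RTR-A
At RTR-A: longest match for 70.100.189.206 is 70.100.0.0/14 -> local delivery

RTR-H > RTR-G > RTR-A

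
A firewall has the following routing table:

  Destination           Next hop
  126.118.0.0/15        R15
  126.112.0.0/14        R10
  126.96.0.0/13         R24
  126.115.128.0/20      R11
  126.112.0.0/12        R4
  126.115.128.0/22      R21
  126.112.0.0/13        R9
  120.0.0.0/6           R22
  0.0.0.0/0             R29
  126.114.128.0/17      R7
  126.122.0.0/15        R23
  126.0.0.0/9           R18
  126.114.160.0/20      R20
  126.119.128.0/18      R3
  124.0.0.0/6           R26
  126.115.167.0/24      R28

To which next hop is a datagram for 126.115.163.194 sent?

R10

Routes whose prefix contains 126.115.163.194:
  0.0.0.0/0 (default, matches everything) -> R29
  124.0.0.0/6 (124.0.0.0 - 127.255.255.255) -> R26
  126.0.0.0/9 (126.0.0.0 - 126.127.255.255) -> R18
  126.112.0.0/12 (126.112.0.0 - 126.127.255.255) -> R4
  126.112.0.0/13 (126.112.0.0 - 126.119.255.255) -> R9
  126.112.0.0/14 (126.112.0.0 - 126.115.255.255) -> R10
More-specific entries that do NOT match:
  126.115.167.0/24 (126.115.167.0 - 126.115.167.255) does not contain 126.115.163.194
  126.115.128.0/22 (126.115.128.0 - 126.115.131.255) does not contain 126.115.163.194
  126.115.128.0/20 (126.115.128.0 - 126.115.143.255) does not contain 126.115.163.194
  126.114.160.0/20 (126.114.160.0 - 126.114.175.255) does not contain 126.115.163.194
  126.119.128.0/18 (126.119.128.0 - 126.119.191.255) does not contain 126.115.163.194
  126.114.128.0/17 (126.114.128.0 - 126.114.255.255) does not contain 126.115.163.194
  126.118.0.0/15 (126.118.0.0 - 126.119.255.255) does not contain 126.115.163.194
  126.122.0.0/15 (126.122.0.0 - 126.123.255.255) does not contain 126.115.163.194
Longest matching prefix is /14 -> next hop R10.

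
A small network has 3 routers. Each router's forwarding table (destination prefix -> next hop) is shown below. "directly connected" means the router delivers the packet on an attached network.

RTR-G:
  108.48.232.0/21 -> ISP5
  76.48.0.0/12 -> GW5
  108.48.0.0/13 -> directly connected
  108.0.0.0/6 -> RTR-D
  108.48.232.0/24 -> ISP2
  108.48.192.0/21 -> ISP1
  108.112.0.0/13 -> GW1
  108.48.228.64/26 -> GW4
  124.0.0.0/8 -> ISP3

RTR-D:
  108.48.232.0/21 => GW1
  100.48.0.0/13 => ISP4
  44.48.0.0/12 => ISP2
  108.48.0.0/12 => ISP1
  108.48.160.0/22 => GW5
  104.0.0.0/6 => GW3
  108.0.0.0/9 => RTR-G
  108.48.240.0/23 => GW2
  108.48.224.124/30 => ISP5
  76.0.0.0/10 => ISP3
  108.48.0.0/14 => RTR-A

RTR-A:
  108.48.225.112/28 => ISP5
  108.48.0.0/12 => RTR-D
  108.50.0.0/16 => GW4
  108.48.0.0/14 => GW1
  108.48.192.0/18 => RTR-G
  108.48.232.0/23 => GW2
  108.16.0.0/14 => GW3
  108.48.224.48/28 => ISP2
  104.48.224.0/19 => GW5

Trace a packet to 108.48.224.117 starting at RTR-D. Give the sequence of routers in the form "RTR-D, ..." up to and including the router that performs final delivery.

RTR-D, RTR-A, RTR-G

At RTR-D: longest match for 108.48.224.117 is 108.48.0.0/14 -> RTR-A
At RTR-A: longest match for 108.48.224.117 is 108.48.192.0/18 -> RTR-G
At RTR-G: longest match for 108.48.224.117 is 108.48.0.0/13 -> directly connected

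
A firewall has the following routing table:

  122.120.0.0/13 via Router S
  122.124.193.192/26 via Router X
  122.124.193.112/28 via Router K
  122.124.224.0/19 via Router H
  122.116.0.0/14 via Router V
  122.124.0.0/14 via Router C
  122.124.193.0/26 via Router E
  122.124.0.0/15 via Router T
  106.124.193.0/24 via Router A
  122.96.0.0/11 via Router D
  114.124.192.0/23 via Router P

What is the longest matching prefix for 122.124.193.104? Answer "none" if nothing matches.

Entries matching 122.124.193.104:
  122.96.0.0/11 (122.96.0.0 - 122.127.255.255)
  122.120.0.0/13 (122.120.0.0 - 122.127.255.255)
  122.124.0.0/14 (122.124.0.0 - 122.127.255.255)
  122.124.0.0/15 (122.124.0.0 - 122.125.255.255)
Most specific is 122.124.0.0/15.

122.124.0.0/15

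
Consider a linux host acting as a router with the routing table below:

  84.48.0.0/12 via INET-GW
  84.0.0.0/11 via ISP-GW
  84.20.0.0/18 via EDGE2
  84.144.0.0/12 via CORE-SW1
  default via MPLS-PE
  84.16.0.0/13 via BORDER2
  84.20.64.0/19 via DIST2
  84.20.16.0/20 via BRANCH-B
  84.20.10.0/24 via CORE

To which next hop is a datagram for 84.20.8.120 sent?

Routes whose prefix contains 84.20.8.120:
  0.0.0.0/0 (default, matches everything) -> MPLS-PE
  84.0.0.0/11 (84.0.0.0 - 84.31.255.255) -> ISP-GW
  84.16.0.0/13 (84.16.0.0 - 84.23.255.255) -> BORDER2
  84.20.0.0/18 (84.20.0.0 - 84.20.63.255) -> EDGE2
More-specific entries that do NOT match:
  84.20.10.0/24 (84.20.10.0 - 84.20.10.255) does not contain 84.20.8.120
  84.20.16.0/20 (84.20.16.0 - 84.20.31.255) does not contain 84.20.8.120
  84.20.64.0/19 (84.20.64.0 - 84.20.95.255) does not contain 84.20.8.120
Longest matching prefix is /18 -> next hop EDGE2.

EDGE2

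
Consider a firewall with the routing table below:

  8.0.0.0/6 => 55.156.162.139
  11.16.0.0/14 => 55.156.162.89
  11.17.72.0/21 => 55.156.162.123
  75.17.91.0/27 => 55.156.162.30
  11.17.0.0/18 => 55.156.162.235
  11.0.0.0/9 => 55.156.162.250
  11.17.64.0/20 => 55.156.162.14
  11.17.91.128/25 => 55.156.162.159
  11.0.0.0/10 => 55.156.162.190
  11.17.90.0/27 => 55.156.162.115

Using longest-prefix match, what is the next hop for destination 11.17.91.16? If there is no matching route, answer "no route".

55.156.162.89

Routes whose prefix contains 11.17.91.16:
  8.0.0.0/6 (8.0.0.0 - 11.255.255.255) -> 55.156.162.139
  11.0.0.0/9 (11.0.0.0 - 11.127.255.255) -> 55.156.162.250
  11.0.0.0/10 (11.0.0.0 - 11.63.255.255) -> 55.156.162.190
  11.16.0.0/14 (11.16.0.0 - 11.19.255.255) -> 55.156.162.89
More-specific entries that do NOT match:
  75.17.91.0/27 (75.17.91.0 - 75.17.91.31) does not contain 11.17.91.16
  11.17.90.0/27 (11.17.90.0 - 11.17.90.31) does not contain 11.17.91.16
  11.17.91.128/25 (11.17.91.128 - 11.17.91.255) does not contain 11.17.91.16
  11.17.72.0/21 (11.17.72.0 - 11.17.79.255) does not contain 11.17.91.16
  11.17.64.0/20 (11.17.64.0 - 11.17.79.255) does not contain 11.17.91.16
  11.17.0.0/18 (11.17.0.0 - 11.17.63.255) does not contain 11.17.91.16
Longest matching prefix is /14 -> next hop 55.156.162.89.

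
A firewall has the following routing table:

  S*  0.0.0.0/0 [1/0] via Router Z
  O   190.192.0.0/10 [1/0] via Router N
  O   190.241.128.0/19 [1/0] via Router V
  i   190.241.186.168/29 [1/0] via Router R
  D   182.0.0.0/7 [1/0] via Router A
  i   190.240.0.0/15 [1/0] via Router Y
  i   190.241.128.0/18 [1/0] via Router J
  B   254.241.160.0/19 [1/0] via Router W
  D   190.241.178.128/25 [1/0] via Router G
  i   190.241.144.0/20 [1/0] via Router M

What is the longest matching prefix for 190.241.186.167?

190.241.128.0/18

Entries matching 190.241.186.167:
  0.0.0.0/0 (default, matches everything)
  190.192.0.0/10 (190.192.0.0 - 190.255.255.255)
  190.240.0.0/15 (190.240.0.0 - 190.241.255.255)
  190.241.128.0/18 (190.241.128.0 - 190.241.191.255)
Most specific is 190.241.128.0/18.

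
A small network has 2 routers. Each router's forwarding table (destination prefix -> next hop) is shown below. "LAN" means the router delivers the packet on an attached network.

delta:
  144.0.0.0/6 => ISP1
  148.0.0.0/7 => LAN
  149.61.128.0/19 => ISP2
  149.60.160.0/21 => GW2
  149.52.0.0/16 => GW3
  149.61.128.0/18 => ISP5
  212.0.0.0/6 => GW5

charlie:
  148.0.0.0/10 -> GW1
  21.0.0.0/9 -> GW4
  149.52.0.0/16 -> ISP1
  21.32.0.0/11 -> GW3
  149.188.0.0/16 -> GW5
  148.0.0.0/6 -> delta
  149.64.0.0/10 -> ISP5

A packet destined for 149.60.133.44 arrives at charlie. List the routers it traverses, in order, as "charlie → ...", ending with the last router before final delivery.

At charlie: longest match for 149.60.133.44 is 148.0.0.0/6 -> delta
At delta: longest match for 149.60.133.44 is 148.0.0.0/7 -> LAN

charlie → delta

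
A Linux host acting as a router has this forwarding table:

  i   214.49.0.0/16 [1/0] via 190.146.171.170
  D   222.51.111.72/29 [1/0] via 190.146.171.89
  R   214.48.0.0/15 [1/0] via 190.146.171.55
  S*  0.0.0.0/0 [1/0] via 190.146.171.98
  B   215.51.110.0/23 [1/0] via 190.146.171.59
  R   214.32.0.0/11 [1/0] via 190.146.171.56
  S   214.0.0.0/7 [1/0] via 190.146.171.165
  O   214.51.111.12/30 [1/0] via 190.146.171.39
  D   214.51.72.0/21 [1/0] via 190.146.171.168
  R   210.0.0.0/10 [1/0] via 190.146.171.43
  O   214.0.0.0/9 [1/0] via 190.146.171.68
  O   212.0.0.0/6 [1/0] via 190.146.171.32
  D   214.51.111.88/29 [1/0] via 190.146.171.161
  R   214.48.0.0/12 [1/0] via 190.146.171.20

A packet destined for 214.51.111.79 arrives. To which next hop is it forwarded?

190.146.171.20

Routes whose prefix contains 214.51.111.79:
  0.0.0.0/0 (default, matches everything) -> 190.146.171.98
  212.0.0.0/6 (212.0.0.0 - 215.255.255.255) -> 190.146.171.32
  214.0.0.0/7 (214.0.0.0 - 215.255.255.255) -> 190.146.171.165
  214.0.0.0/9 (214.0.0.0 - 214.127.255.255) -> 190.146.171.68
  214.32.0.0/11 (214.32.0.0 - 214.63.255.255) -> 190.146.171.56
  214.48.0.0/12 (214.48.0.0 - 214.63.255.255) -> 190.146.171.20
More-specific entries that do NOT match:
  214.51.111.12/30 (214.51.111.12 - 214.51.111.15) does not contain 214.51.111.79
  222.51.111.72/29 (222.51.111.72 - 222.51.111.79) does not contain 214.51.111.79
  214.51.111.88/29 (214.51.111.88 - 214.51.111.95) does not contain 214.51.111.79
  215.51.110.0/23 (215.51.110.0 - 215.51.111.255) does not contain 214.51.111.79
  214.51.72.0/21 (214.51.72.0 - 214.51.79.255) does not contain 214.51.111.79
  214.49.0.0/16 (214.49.0.0 - 214.49.255.255) does not contain 214.51.111.79
  214.48.0.0/15 (214.48.0.0 - 214.49.255.255) does not contain 214.51.111.79
Longest matching prefix is /12 -> next hop 190.146.171.20.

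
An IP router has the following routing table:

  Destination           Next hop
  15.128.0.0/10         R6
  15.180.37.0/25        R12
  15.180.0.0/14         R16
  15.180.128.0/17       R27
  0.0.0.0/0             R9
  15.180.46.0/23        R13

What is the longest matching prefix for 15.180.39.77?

15.180.0.0/14

Entries matching 15.180.39.77:
  0.0.0.0/0 (default, matches everything)
  15.128.0.0/10 (15.128.0.0 - 15.191.255.255)
  15.180.0.0/14 (15.180.0.0 - 15.183.255.255)
Most specific is 15.180.0.0/14.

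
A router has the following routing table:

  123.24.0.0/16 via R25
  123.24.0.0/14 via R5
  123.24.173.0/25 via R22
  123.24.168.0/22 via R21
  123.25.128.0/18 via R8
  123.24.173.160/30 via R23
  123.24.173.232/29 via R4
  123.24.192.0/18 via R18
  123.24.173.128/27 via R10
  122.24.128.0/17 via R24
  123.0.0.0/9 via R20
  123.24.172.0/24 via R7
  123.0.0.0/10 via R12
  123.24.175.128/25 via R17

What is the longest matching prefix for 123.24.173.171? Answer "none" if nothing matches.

123.24.0.0/16

Entries matching 123.24.173.171:
  123.0.0.0/9 (123.0.0.0 - 123.127.255.255)
  123.0.0.0/10 (123.0.0.0 - 123.63.255.255)
  123.24.0.0/14 (123.24.0.0 - 123.27.255.255)
  123.24.0.0/16 (123.24.0.0 - 123.24.255.255)
Most specific is 123.24.0.0/16.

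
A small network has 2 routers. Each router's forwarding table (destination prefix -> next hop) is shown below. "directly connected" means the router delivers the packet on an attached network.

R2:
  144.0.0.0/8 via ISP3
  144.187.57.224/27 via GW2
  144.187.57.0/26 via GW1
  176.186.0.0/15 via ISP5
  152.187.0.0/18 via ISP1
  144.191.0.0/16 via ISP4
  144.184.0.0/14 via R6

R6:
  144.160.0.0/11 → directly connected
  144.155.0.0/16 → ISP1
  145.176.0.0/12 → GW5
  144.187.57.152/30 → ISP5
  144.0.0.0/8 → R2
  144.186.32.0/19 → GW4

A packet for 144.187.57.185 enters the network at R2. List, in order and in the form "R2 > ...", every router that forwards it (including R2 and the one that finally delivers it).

At R2: longest match for 144.187.57.185 is 144.184.0.0/14 -> R6
At R6: longest match for 144.187.57.185 is 144.160.0.0/11 -> directly connected

R2 > R6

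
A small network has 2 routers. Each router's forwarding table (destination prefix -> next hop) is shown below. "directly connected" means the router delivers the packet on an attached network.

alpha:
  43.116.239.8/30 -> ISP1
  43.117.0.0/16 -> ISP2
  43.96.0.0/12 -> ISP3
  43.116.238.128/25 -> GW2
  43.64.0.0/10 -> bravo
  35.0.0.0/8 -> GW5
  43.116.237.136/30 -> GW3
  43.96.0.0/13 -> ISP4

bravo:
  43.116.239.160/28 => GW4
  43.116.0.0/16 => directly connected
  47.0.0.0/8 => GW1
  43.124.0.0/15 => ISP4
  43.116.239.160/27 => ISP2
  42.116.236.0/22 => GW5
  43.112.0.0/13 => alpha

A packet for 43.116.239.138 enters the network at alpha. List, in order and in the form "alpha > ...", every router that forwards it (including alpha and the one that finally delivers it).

At alpha: longest match for 43.116.239.138 is 43.64.0.0/10 -> bravo
At bravo: longest match for 43.116.239.138 is 43.116.0.0/16 -> directly connected

alpha > bravo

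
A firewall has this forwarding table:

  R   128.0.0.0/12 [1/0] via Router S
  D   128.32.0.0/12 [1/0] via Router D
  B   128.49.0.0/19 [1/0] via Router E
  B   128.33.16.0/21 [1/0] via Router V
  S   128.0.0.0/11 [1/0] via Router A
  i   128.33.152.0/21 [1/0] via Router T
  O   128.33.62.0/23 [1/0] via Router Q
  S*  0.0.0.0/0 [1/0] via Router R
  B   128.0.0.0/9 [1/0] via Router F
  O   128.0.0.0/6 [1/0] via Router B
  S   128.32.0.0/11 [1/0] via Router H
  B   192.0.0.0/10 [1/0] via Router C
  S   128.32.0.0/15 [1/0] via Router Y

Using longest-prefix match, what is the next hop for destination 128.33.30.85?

Router Y

Routes whose prefix contains 128.33.30.85:
  0.0.0.0/0 (default, matches everything) -> Router R
  128.0.0.0/6 (128.0.0.0 - 131.255.255.255) -> Router B
  128.0.0.0/9 (128.0.0.0 - 128.127.255.255) -> Router F
  128.32.0.0/11 (128.32.0.0 - 128.63.255.255) -> Router H
  128.32.0.0/12 (128.32.0.0 - 128.47.255.255) -> Router D
  128.32.0.0/15 (128.32.0.0 - 128.33.255.255) -> Router Y
More-specific entries that do NOT match:
  128.33.62.0/23 (128.33.62.0 - 128.33.63.255) does not contain 128.33.30.85
  128.33.16.0/21 (128.33.16.0 - 128.33.23.255) does not contain 128.33.30.85
  128.33.152.0/21 (128.33.152.0 - 128.33.159.255) does not contain 128.33.30.85
  128.49.0.0/19 (128.49.0.0 - 128.49.31.255) does not contain 128.33.30.85
Longest matching prefix is /15 -> next hop Router Y.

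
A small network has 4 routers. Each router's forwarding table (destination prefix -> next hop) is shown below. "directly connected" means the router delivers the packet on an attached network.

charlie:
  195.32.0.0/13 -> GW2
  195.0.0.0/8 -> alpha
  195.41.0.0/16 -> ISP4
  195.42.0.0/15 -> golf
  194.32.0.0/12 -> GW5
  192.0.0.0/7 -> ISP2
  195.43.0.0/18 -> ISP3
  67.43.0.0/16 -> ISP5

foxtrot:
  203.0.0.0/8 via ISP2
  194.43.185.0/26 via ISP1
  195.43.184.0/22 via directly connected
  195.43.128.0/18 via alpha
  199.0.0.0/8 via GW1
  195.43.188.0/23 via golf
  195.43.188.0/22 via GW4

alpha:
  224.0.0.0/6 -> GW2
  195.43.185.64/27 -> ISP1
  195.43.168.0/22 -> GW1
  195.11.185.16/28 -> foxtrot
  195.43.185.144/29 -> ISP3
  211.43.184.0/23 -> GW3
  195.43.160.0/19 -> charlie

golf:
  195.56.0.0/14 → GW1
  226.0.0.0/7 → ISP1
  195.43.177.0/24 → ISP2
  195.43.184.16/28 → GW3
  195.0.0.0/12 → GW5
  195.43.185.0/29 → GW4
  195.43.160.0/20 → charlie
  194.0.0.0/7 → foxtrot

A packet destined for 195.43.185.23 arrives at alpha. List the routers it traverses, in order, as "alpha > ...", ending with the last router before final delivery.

alpha > charlie > golf > foxtrot

At alpha: longest match for 195.43.185.23 is 195.43.160.0/19 -> charlie
At charlie: longest match for 195.43.185.23 is 195.42.0.0/15 -> golf
At golf: longest match for 195.43.185.23 is 194.0.0.0/7 -> foxtrot
At foxtrot: longest match for 195.43.185.23 is 195.43.184.0/22 -> directly connected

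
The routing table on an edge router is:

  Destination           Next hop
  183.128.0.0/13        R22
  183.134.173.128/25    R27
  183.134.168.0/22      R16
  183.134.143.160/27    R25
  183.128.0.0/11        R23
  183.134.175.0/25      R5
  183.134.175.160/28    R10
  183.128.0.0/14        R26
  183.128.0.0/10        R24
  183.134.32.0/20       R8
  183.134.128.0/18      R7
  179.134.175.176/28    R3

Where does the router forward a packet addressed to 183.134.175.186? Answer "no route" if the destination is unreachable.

Routes whose prefix contains 183.134.175.186:
  183.128.0.0/10 (183.128.0.0 - 183.191.255.255) -> R24
  183.128.0.0/11 (183.128.0.0 - 183.159.255.255) -> R23
  183.128.0.0/13 (183.128.0.0 - 183.135.255.255) -> R22
  183.134.128.0/18 (183.134.128.0 - 183.134.191.255) -> R7
More-specific entries that do NOT match:
  183.134.175.160/28 (183.134.175.160 - 183.134.175.175) does not contain 183.134.175.186
  179.134.175.176/28 (179.134.175.176 - 179.134.175.191) does not contain 183.134.175.186
  183.134.143.160/27 (183.134.143.160 - 183.134.143.191) does not contain 183.134.175.186
  183.134.173.128/25 (183.134.173.128 - 183.134.173.255) does not contain 183.134.175.186
  183.134.175.0/25 (183.134.175.0 - 183.134.175.127) does not contain 183.134.175.186
  183.134.168.0/22 (183.134.168.0 - 183.134.171.255) does not contain 183.134.175.186
  183.134.32.0/20 (183.134.32.0 - 183.134.47.255) does not contain 183.134.175.186
Longest matching prefix is /18 -> next hop R7.

R7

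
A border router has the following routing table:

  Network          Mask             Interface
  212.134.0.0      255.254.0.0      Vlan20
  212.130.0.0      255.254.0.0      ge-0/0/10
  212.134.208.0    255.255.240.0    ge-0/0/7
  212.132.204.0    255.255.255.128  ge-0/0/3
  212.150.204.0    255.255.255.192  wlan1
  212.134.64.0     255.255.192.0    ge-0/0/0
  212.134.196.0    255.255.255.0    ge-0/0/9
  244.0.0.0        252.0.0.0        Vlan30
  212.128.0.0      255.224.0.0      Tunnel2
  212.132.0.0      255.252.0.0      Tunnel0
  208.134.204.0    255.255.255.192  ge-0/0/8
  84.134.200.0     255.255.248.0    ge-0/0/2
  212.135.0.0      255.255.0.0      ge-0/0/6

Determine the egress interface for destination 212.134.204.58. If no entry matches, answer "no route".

Routes whose prefix contains 212.134.204.58:
  212.128.0.0/11 (212.128.0.0 - 212.159.255.255) -> Tunnel2
  212.132.0.0/14 (212.132.0.0 - 212.135.255.255) -> Tunnel0
  212.134.0.0/15 (212.134.0.0 - 212.135.255.255) -> Vlan20
More-specific entries that do NOT match:
  212.150.204.0/26 (212.150.204.0 - 212.150.204.63) does not contain 212.134.204.58
  208.134.204.0/26 (208.134.204.0 - 208.134.204.63) does not contain 212.134.204.58
  212.132.204.0/25 (212.132.204.0 - 212.132.204.127) does not contain 212.134.204.58
  212.134.196.0/24 (212.134.196.0 - 212.134.196.255) does not contain 212.134.204.58
  84.134.200.0/21 (84.134.200.0 - 84.134.207.255) does not contain 212.134.204.58
  212.134.208.0/20 (212.134.208.0 - 212.134.223.255) does not contain 212.134.204.58
  212.134.64.0/18 (212.134.64.0 - 212.134.127.255) does not contain 212.134.204.58
  212.135.0.0/16 (212.135.0.0 - 212.135.255.255) does not contain 212.134.204.58
Longest matching prefix is /15 -> interface Vlan20.

Vlan20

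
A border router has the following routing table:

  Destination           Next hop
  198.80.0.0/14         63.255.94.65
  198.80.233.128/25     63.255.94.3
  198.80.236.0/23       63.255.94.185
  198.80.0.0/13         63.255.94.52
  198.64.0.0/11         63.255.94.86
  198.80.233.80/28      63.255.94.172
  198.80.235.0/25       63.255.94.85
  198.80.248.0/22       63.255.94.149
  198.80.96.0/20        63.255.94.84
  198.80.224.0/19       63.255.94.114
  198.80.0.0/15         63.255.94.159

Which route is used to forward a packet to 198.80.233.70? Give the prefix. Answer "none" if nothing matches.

Entries matching 198.80.233.70:
  198.64.0.0/11 (198.64.0.0 - 198.95.255.255)
  198.80.0.0/13 (198.80.0.0 - 198.87.255.255)
  198.80.0.0/14 (198.80.0.0 - 198.83.255.255)
  198.80.0.0/15 (198.80.0.0 - 198.81.255.255)
  198.80.224.0/19 (198.80.224.0 - 198.80.255.255)
Most specific is 198.80.224.0/19.

198.80.224.0/19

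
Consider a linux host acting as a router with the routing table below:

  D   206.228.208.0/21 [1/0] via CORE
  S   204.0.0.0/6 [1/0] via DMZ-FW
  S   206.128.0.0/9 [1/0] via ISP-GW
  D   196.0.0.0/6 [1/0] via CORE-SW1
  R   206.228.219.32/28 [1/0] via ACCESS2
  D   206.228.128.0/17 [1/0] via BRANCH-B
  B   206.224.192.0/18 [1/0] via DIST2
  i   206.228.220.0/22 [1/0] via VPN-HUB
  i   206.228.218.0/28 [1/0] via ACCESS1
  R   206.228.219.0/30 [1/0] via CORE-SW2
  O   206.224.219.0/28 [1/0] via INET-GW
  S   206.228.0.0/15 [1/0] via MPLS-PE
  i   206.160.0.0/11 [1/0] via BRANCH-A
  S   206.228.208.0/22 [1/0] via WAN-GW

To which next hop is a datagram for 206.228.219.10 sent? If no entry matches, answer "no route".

BRANCH-B

Routes whose prefix contains 206.228.219.10:
  204.0.0.0/6 (204.0.0.0 - 207.255.255.255) -> DMZ-FW
  206.128.0.0/9 (206.128.0.0 - 206.255.255.255) -> ISP-GW
  206.228.0.0/15 (206.228.0.0 - 206.229.255.255) -> MPLS-PE
  206.228.128.0/17 (206.228.128.0 - 206.228.255.255) -> BRANCH-B
More-specific entries that do NOT match:
  206.228.219.0/30 (206.228.219.0 - 206.228.219.3) does not contain 206.228.219.10
  206.228.219.32/28 (206.228.219.32 - 206.228.219.47) does not contain 206.228.219.10
  206.228.218.0/28 (206.228.218.0 - 206.228.218.15) does not contain 206.228.219.10
  206.224.219.0/28 (206.224.219.0 - 206.224.219.15) does not contain 206.228.219.10
  206.228.220.0/22 (206.228.220.0 - 206.228.223.255) does not contain 206.228.219.10
  206.228.208.0/22 (206.228.208.0 - 206.228.211.255) does not contain 206.228.219.10
  206.228.208.0/21 (206.228.208.0 - 206.228.215.255) does not contain 206.228.219.10
  206.224.192.0/18 (206.224.192.0 - 206.224.255.255) does not contain 206.228.219.10
Longest matching prefix is /17 -> next hop BRANCH-B.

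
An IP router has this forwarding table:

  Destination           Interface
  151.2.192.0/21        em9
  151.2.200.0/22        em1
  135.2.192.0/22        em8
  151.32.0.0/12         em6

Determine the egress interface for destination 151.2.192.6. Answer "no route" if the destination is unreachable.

Routes whose prefix contains 151.2.192.6:
  151.2.192.0/21 (151.2.192.0 - 151.2.199.255) -> em9
More-specific entries that do NOT match:
  151.2.200.0/22 (151.2.200.0 - 151.2.203.255) does not contain 151.2.192.6
  135.2.192.0/22 (135.2.192.0 - 135.2.195.255) does not contain 151.2.192.6
Longest matching prefix is /21 -> interface em9.

em9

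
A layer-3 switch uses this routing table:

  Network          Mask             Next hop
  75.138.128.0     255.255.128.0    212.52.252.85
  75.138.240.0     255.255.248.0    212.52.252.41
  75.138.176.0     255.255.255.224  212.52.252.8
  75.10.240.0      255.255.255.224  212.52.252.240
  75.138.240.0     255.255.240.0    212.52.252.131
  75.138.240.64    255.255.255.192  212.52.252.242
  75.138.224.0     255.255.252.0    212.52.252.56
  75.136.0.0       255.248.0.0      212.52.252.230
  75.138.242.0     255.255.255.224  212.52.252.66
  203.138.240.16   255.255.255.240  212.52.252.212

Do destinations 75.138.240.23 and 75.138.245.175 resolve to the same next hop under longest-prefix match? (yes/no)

yes

75.138.240.23: longest match 75.138.240.0/21 -> 212.52.252.41
75.138.245.175: longest match 75.138.240.0/21 -> 212.52.252.41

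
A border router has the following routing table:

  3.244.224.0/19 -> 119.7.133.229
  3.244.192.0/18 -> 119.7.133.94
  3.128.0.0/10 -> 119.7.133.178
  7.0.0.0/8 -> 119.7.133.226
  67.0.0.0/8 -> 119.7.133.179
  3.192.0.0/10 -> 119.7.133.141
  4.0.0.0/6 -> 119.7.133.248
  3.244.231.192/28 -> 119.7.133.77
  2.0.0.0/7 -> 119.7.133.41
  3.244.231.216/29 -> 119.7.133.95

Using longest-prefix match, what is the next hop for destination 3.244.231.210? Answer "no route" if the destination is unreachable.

Routes whose prefix contains 3.244.231.210:
  2.0.0.0/7 (2.0.0.0 - 3.255.255.255) -> 119.7.133.41
  3.192.0.0/10 (3.192.0.0 - 3.255.255.255) -> 119.7.133.141
  3.244.192.0/18 (3.244.192.0 - 3.244.255.255) -> 119.7.133.94
  3.244.224.0/19 (3.244.224.0 - 3.244.255.255) -> 119.7.133.229
More-specific entries that do NOT match:
  3.244.231.216/29 (3.244.231.216 - 3.244.231.223) does not contain 3.244.231.210
  3.244.231.192/28 (3.244.231.192 - 3.244.231.207) does not contain 3.244.231.210
Longest matching prefix is /19 -> next hop 119.7.133.229.

119.7.133.229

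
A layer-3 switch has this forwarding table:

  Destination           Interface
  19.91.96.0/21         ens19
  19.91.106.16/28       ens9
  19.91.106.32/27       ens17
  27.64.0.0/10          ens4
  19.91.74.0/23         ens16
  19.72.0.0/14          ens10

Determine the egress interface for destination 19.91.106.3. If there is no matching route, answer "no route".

No entry's prefix contains 19.91.106.3; there is no default route.

no route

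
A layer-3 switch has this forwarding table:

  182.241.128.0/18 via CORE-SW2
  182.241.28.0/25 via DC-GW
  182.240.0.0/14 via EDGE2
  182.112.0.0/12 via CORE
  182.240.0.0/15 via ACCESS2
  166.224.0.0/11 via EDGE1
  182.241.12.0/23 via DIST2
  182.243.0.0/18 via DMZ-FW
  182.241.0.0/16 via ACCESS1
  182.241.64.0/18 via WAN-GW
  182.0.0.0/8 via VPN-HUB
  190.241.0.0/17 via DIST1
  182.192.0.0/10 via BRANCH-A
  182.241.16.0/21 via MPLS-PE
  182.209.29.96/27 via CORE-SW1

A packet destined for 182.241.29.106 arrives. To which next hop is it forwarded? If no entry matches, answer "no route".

ACCESS1

Routes whose prefix contains 182.241.29.106:
  182.0.0.0/8 (182.0.0.0 - 182.255.255.255) -> VPN-HUB
  182.192.0.0/10 (182.192.0.0 - 182.255.255.255) -> BRANCH-A
  182.240.0.0/14 (182.240.0.0 - 182.243.255.255) -> EDGE2
  182.240.0.0/15 (182.240.0.0 - 182.241.255.255) -> ACCESS2
  182.241.0.0/16 (182.241.0.0 - 182.241.255.255) -> ACCESS1
More-specific entries that do NOT match:
  182.209.29.96/27 (182.209.29.96 - 182.209.29.127) does not contain 182.241.29.106
  182.241.28.0/25 (182.241.28.0 - 182.241.28.127) does not contain 182.241.29.106
  182.241.12.0/23 (182.241.12.0 - 182.241.13.255) does not contain 182.241.29.106
  182.241.16.0/21 (182.241.16.0 - 182.241.23.255) does not contain 182.241.29.106
  182.241.128.0/18 (182.241.128.0 - 182.241.191.255) does not contain 182.241.29.106
  182.243.0.0/18 (182.243.0.0 - 182.243.63.255) does not contain 182.241.29.106
  182.241.64.0/18 (182.241.64.0 - 182.241.127.255) does not contain 182.241.29.106
  190.241.0.0/17 (190.241.0.0 - 190.241.127.255) does not contain 182.241.29.106
Longest matching prefix is /16 -> next hop ACCESS1.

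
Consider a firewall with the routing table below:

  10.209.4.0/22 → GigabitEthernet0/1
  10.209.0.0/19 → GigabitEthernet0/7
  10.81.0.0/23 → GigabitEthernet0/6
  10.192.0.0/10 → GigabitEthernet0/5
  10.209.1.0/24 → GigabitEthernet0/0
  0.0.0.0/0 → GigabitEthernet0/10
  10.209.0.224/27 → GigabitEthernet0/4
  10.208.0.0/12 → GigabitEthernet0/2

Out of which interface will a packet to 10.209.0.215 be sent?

Routes whose prefix contains 10.209.0.215:
  0.0.0.0/0 (default, matches everything) -> GigabitEthernet0/10
  10.192.0.0/10 (10.192.0.0 - 10.255.255.255) -> GigabitEthernet0/5
  10.208.0.0/12 (10.208.0.0 - 10.223.255.255) -> GigabitEthernet0/2
  10.209.0.0/19 (10.209.0.0 - 10.209.31.255) -> GigabitEthernet0/7
More-specific entries that do NOT match:
  10.209.0.224/27 (10.209.0.224 - 10.209.0.255) does not contain 10.209.0.215
  10.209.1.0/24 (10.209.1.0 - 10.209.1.255) does not contain 10.209.0.215
  10.81.0.0/23 (10.81.0.0 - 10.81.1.255) does not contain 10.209.0.215
  10.209.4.0/22 (10.209.4.0 - 10.209.7.255) does not contain 10.209.0.215
Longest matching prefix is /19 -> interface GigabitEthernet0/7.

GigabitEthernet0/7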